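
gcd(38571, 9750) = 39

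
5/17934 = 5/17934 = 0.00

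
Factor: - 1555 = -5^1*311^1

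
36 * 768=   27648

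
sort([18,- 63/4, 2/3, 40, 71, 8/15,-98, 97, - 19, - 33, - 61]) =[ - 98,- 61, - 33,-19,- 63/4, 8/15, 2/3,18, 40, 71, 97]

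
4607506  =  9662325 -5054819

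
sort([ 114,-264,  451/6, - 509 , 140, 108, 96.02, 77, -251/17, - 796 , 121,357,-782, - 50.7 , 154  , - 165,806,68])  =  [ - 796, - 782,-509, - 264,  -  165,  -  50.7,  -  251/17 , 68, 451/6,77,96.02,108, 114, 121,  140,154,357,  806 ]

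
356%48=20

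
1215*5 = 6075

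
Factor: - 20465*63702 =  - 2^1*3^2*5^1*3539^1*4093^1=-1303661430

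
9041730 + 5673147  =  14714877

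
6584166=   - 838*( - 7857)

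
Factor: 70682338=2^1*29^1*239^1*5099^1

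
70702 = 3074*23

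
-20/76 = -5/19 = -  0.26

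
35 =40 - 5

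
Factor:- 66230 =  - 2^1*5^1*37^1*179^1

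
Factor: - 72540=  - 2^2*3^2 * 5^1*13^1*31^1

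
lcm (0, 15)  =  0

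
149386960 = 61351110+88035850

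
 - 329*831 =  - 273399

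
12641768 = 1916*6598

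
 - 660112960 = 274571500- 934684460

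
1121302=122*9191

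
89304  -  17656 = 71648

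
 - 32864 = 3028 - 35892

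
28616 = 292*98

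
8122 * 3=24366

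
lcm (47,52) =2444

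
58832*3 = 176496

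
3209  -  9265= - 6056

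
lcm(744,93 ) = 744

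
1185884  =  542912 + 642972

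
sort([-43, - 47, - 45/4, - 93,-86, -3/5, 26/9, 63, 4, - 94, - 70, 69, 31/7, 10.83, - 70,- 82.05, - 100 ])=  [ - 100, - 94,  -  93, - 86 , - 82.05, - 70, - 70, -47, - 43, - 45/4,-3/5, 26/9,4,31/7, 10.83, 63, 69] 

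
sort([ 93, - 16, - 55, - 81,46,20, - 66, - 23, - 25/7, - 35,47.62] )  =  [ - 81, - 66, - 55, - 35 ,-23, - 16, - 25/7, 20,46, 47.62, 93 ]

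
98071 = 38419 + 59652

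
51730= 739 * 70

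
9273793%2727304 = 1091881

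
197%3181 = 197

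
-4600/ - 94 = 48 + 44/47= 48.94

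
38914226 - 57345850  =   - 18431624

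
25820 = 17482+8338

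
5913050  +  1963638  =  7876688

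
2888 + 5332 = 8220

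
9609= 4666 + 4943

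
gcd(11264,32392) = 8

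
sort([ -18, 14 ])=[-18,14 ]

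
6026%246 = 122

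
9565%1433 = 967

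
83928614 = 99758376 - 15829762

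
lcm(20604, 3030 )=103020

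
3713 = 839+2874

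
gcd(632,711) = 79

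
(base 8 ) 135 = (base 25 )3i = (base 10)93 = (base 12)79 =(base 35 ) 2n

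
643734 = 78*8253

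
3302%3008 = 294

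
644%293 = 58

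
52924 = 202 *262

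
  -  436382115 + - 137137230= - 573519345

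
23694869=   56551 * 419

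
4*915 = 3660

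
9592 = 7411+2181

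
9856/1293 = 9856/1293 = 7.62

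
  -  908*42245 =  -38358460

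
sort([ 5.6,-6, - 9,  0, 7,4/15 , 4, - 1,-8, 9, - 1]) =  [ - 9, - 8,  -  6,- 1, - 1,0,4/15, 4,5.6,  7, 9 ]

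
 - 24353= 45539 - 69892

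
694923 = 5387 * 129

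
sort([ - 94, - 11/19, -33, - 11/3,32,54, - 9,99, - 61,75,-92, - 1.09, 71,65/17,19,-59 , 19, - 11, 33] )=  [ - 94, - 92, - 61 , - 59, - 33, - 11, - 9,-11/3, - 1.09, - 11/19, 65/17,19,19 , 32, 33 , 54,71,75, 99]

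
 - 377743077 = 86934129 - 464677206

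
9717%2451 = 2364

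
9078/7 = 9078/7 =1296.86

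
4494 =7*642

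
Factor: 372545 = 5^1*74509^1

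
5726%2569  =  588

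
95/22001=95/22001 = 0.00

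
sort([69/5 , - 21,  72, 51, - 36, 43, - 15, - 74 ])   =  [ - 74 , - 36, - 21, - 15, 69/5, 43,51, 72]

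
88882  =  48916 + 39966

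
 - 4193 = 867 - 5060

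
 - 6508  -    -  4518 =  -1990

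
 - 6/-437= 6/437= 0.01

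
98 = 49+49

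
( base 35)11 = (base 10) 36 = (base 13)2a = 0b100100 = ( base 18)20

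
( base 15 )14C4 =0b1000101101011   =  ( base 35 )3ME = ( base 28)5J7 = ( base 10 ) 4459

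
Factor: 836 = 2^2*11^1 * 19^1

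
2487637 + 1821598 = 4309235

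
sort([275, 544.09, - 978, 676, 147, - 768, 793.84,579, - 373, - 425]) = [-978, - 768, - 425, - 373,147,275,544.09, 579,676, 793.84 ]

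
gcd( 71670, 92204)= 2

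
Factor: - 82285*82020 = -6749015700 = - 2^2*3^1*5^2* 7^1*1367^1*2351^1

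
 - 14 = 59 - 73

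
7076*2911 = 20598236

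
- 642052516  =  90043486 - 732096002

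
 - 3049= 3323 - 6372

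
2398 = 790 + 1608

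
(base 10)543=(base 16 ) 21f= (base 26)kn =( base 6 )2303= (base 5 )4133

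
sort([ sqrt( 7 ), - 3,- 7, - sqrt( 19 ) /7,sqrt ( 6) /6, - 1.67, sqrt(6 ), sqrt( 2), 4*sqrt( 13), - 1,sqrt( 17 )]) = [ - 7, - 3 , - 1.67, - 1, - sqrt( 19)/7, sqrt( 6)/6,sqrt(2 ), sqrt( 6 ), sqrt(7), sqrt(17), 4 * sqrt( 13)]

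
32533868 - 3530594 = 29003274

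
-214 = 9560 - 9774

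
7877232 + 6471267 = 14348499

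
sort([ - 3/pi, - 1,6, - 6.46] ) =[ - 6.46, - 1, - 3/pi,6 ]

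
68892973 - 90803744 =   -  21910771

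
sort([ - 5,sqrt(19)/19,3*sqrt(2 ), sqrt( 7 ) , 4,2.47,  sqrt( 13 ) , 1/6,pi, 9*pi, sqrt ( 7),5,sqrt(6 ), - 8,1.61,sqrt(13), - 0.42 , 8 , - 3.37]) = [ - 8, - 5, - 3.37, -0.42,1/6,sqrt( 19 ) /19,  1.61,sqrt( 6 ),2.47 , sqrt( 7), sqrt(7), pi,sqrt (13),  sqrt(13),4,3*sqrt(2 ),5, 8,9*pi]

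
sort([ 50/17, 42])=[ 50/17,  42 ] 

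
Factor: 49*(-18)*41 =  -  2^1*3^2*7^2 * 41^1 = - 36162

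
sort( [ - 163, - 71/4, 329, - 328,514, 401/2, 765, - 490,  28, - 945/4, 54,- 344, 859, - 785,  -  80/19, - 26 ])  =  [ - 785, - 490, - 344, - 328, - 945/4, - 163,-26, - 71/4, - 80/19, 28,54, 401/2 , 329, 514, 765,  859 ] 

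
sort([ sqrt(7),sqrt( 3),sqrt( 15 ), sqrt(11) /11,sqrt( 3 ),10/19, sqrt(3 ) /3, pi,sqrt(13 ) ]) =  [sqrt(11 )/11,10/19, sqrt(3)/3,sqrt(3 ),sqrt( 3),sqrt(7),pi, sqrt(13), sqrt(15 )]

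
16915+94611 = 111526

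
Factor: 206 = 2^1 * 103^1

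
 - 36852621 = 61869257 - 98721878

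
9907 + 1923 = 11830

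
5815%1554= 1153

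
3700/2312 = 1 + 347/578 = 1.60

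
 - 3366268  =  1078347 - 4444615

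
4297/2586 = 4297/2586 = 1.66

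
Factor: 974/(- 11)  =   - 2^1*11^( - 1) * 487^1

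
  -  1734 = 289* ( - 6)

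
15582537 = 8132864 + 7449673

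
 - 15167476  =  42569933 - 57737409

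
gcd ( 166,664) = 166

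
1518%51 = 39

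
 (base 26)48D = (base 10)2925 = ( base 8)5555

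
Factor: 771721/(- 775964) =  - 2^(  -  2)*7^( - 2) * 37^( - 1)*43^1*107^( - 1)*131^1*137^1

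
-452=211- 663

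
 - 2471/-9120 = 2471/9120 = 0.27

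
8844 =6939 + 1905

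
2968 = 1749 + 1219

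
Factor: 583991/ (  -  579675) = -3^( - 1)*5^( - 2 )*59^( - 1 )*131^(-1 )*583991^1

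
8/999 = 8/999  =  0.01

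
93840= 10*9384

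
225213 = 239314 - 14101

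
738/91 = 738/91 = 8.11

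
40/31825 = 8/6365=0.00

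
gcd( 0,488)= 488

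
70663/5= 70663/5= 14132.60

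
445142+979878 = 1425020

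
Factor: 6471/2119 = 3^2* 13^( - 1) * 163^( - 1) * 719^1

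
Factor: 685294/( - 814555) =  - 2^1*5^ (  -  1) * 7^ ( - 1 )*17^ (  -  1 )*37^ ( - 2 ) *342647^1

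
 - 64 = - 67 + 3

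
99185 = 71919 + 27266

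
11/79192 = 11/79192 = 0.00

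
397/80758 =397/80758 = 0.00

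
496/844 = 124/211=0.59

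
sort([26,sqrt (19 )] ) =[ sqrt( 19 ),26]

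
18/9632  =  9/4816=0.00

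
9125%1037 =829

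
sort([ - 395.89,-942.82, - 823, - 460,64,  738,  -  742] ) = [ -942.82, - 823, - 742, - 460, - 395.89,64,738] 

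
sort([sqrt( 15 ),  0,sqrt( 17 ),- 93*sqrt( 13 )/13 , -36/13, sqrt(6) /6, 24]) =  [  -  93*sqrt( 13 )/13, - 36/13, 0, sqrt(6 ) /6 , sqrt( 15 ), sqrt(17), 24 ]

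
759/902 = 69/82=0.84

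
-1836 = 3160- 4996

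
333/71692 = 333/71692  =  0.00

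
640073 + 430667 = 1070740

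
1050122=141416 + 908706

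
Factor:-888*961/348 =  - 2^1*29^(  -  1 ) * 31^2*37^1  =  - 71114/29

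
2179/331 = 6 + 193/331 = 6.58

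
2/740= 1/370= 0.00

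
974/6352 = 487/3176 = 0.15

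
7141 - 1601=5540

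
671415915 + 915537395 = 1586953310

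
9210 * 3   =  27630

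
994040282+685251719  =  1679292001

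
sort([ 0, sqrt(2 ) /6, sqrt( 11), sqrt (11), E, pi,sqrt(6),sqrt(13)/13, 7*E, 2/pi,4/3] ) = [ 0,sqrt( 2 ) /6, sqrt( 13 )/13,2/pi, 4/3 , sqrt(6),  E, pi,  sqrt(11 ),  sqrt( 11) , 7*E] 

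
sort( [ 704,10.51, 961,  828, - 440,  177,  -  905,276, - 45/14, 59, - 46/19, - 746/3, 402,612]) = [- 905,-440,- 746/3, - 45/14,-46/19, 10.51,59, 177,  276,402,612,704,  828, 961 ]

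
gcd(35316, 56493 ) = 9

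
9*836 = 7524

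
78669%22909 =9942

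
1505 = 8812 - 7307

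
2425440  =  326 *7440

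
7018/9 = 7018/9 =779.78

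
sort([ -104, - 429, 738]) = [ - 429, - 104,738 ]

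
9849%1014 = 723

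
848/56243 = 848/56243 = 0.02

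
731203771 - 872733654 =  - 141529883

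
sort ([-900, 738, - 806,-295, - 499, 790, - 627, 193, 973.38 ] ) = [  -  900, - 806, - 627, -499 , - 295,193, 738, 790, 973.38]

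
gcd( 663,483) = 3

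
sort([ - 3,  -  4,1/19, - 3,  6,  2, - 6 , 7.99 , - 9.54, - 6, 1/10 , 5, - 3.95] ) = [ - 9.54,-6, - 6,- 4 , - 3.95, - 3, - 3,1/19,1/10 , 2, 5, 6,7.99] 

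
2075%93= 29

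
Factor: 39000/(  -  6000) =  - 13/2  =  - 2^(-1)*13^1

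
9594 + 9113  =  18707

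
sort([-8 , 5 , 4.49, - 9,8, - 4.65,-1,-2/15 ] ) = [ - 9,-8,  -  4.65,  -  1,-2/15, 4.49, 5 , 8 ] 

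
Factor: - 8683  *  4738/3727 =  - 41140054/3727 = - 2^1  *19^1 *23^1*103^1*457^1*3727^( - 1 )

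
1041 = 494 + 547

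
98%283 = 98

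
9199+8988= 18187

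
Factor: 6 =2^1*3^1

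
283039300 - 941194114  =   - 658154814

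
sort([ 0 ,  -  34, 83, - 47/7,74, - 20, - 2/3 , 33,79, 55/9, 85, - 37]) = [ - 37,-34,-20, - 47/7,-2/3, 0,55/9, 33,74 , 79, 83, 85]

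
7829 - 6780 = 1049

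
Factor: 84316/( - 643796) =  - 107/817 = - 19^( - 1 )*43^( - 1)*107^1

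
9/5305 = 9/5305 = 0.00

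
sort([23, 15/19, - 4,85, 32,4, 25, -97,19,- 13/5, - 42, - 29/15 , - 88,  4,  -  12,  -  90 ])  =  [ - 97,  -  90, - 88,  -  42,-12,-4, - 13/5, - 29/15, 15/19, 4,4,19 , 23, 25,32, 85 ]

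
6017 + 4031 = 10048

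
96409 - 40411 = 55998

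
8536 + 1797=10333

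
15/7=15/7 = 2.14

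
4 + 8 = 12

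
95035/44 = 95035/44 = 2159.89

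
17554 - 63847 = -46293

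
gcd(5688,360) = 72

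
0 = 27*0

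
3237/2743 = 1 + 38/211 = 1.18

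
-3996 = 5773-9769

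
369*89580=33055020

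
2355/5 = 471 =471.00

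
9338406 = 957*9758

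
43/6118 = 43/6118 = 0.01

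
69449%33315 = 2819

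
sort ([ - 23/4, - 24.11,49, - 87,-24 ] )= [-87, - 24.11, - 24, - 23/4,49 ]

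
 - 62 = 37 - 99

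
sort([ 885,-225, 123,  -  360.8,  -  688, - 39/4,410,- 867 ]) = [ - 867, - 688, - 360.8, - 225, - 39/4,123,410,885]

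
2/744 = 1/372 =0.00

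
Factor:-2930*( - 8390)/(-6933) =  - 24582700/6933=- 2^2*3^( - 1)*5^2*293^1 * 839^1* 2311^ (  -  1)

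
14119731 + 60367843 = 74487574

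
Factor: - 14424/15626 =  - 12/13  =  - 2^2*3^1*13^ ( - 1)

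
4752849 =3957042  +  795807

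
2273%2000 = 273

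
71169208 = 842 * 84524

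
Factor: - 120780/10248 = -165/14= - 2^( - 1)*3^1 * 5^1*7^( - 1 )  *11^1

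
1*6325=6325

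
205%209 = 205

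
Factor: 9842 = 2^1*7^1* 19^1*37^1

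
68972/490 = 140 + 186/245 = 140.76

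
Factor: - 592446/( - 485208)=2^( - 2)*3^(  -  1 ) * 23^ (-1 )*337^1 = 337/276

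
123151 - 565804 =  -442653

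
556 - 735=- 179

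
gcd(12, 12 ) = 12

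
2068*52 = 107536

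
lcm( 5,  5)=5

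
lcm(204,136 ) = 408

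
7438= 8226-788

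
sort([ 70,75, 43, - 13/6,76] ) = [ - 13/6,  43,70,75, 76 ]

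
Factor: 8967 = 3^1 * 7^2*61^1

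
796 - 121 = 675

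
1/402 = 1/402= 0.00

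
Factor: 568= 2^3*71^1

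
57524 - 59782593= - 59725069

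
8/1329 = 8/1329=0.01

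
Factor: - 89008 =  - 2^4* 5563^1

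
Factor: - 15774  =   - 2^1*3^1*11^1*239^1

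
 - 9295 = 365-9660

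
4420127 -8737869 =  - 4317742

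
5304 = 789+4515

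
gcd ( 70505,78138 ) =1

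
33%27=6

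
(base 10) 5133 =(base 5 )131013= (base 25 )858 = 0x140D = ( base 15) 17c3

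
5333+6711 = 12044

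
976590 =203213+773377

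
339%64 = 19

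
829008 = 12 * 69084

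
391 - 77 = 314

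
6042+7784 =13826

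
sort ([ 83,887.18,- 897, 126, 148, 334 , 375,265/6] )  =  [ - 897 , 265/6,83,  126,  148, 334 , 375, 887.18] 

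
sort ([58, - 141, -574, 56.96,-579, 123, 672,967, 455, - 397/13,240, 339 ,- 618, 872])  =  [ - 618  , - 579, - 574, - 141,-397/13,  56.96 , 58, 123, 240, 339, 455,672, 872, 967] 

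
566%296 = 270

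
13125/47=279 + 12/47  =  279.26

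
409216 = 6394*64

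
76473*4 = 305892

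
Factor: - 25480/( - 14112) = 65/36 = 2^( - 2)*3^(- 2 )  *  5^1*13^1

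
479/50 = 9 + 29/50  =  9.58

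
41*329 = 13489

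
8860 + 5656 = 14516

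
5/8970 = 1/1794 = 0.00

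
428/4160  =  107/1040 =0.10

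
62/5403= 62/5403  =  0.01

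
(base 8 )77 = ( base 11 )58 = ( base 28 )27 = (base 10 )63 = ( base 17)3c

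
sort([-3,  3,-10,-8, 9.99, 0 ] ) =[-10,-8, - 3,0, 3, 9.99]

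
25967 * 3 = 77901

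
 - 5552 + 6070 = 518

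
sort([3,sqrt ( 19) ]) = [3 , sqrt( 19)] 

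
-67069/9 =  - 67069/9 = - 7452.11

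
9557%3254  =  3049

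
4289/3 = 4289/3 = 1429.67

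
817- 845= -28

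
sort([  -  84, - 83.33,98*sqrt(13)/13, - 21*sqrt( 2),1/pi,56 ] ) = [ - 84, - 83.33, - 21 * sqrt (2),1/pi,98*sqrt( 13 )/13, 56] 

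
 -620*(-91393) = 56663660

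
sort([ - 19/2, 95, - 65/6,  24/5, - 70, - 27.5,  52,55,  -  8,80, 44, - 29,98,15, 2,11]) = [ - 70, - 29,  -  27.5, - 65/6, - 19/2,  -  8, 2,24/5, 11, 15, 44,  52, 55, 80,95,98] 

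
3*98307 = 294921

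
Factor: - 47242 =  - 2^1 *13^1*23^1*79^1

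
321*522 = 167562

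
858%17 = 8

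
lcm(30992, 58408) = 1518608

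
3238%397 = 62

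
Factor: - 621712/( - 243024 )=3^( - 1)*7^2*13^1 * 83^( - 1)=637/249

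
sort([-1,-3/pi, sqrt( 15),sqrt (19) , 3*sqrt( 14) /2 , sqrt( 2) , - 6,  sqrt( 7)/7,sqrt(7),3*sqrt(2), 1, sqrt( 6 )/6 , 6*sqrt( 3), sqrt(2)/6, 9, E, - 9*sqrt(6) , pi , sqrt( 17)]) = [ - 9  *sqrt(6),- 6, -1,-3/pi,  sqrt(2 )/6 , sqrt( 7) /7, sqrt( 6) /6 , 1, sqrt( 2),sqrt (7 ),E,pi,sqrt( 15 ),sqrt(17),3*sqrt (2) , sqrt (19),3*sqrt (14 )/2, 9,  6*sqrt(3) ]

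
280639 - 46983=233656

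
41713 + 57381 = 99094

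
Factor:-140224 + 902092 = 761868 = 2^2*3^2*21163^1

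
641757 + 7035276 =7677033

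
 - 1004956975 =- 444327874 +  - 560629101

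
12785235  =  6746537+6038698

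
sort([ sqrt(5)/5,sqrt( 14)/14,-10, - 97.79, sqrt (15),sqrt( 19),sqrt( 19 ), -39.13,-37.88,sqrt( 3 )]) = [ - 97.79, - 39.13, - 37.88,-10,sqrt(14) /14, sqrt(5 ) /5, sqrt(3 ),sqrt( 15 ), sqrt( 19 ),  sqrt( 19)] 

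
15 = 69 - 54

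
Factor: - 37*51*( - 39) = 73593 = 3^2*13^1*17^1 * 37^1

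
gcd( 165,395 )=5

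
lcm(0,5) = 0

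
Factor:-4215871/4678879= -11^1*41^( - 1 )* 139^( - 1 )*821^( - 1)*383261^1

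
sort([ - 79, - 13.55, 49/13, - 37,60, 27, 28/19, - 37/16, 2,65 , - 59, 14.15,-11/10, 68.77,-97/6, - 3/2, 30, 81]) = [ - 79,-59, - 37, -97/6, - 13.55, - 37/16, - 3/2, - 11/10,28/19,2,49/13, 14.15 , 27,30, 60,65, 68.77, 81 ] 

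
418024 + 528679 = 946703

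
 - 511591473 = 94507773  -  606099246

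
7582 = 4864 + 2718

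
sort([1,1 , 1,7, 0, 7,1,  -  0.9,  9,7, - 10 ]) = [ - 10, - 0.9,  0,1,1,1, 1,7,7, 7,9 ] 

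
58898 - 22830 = 36068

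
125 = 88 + 37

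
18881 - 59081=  - 40200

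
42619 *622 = 26509018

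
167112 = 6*27852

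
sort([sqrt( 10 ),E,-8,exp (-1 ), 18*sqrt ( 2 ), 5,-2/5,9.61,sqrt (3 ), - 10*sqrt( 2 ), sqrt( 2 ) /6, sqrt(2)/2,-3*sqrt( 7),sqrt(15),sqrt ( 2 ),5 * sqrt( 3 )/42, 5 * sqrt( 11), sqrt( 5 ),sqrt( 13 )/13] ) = [ - 10*  sqrt( 2) ,  -  8, - 3*sqrt( 7 ) , -2/5, 5*sqrt(3 )/42 , sqrt( 2) /6,sqrt(13 )/13,exp ( -1 ),sqrt( 2 ) /2,sqrt( 2 ),sqrt(3),sqrt( 5),E,sqrt( 10), sqrt( 15) , 5,  9.61,5*sqrt(11 ),18*sqrt(2 )]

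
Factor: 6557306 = 2^1*7^1*29^1 * 31^1*521^1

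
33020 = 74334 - 41314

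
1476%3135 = 1476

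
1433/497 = 2+439/497 = 2.88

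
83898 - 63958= 19940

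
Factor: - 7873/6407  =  -43^(-1) * 149^( - 1)*7873^1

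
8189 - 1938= 6251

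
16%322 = 16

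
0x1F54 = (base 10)8020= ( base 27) B01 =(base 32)7QK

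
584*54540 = 31851360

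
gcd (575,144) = 1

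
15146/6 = 2524 + 1/3 = 2524.33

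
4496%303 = 254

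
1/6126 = 1/6126 = 0.00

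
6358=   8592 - 2234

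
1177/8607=1177/8607 = 0.14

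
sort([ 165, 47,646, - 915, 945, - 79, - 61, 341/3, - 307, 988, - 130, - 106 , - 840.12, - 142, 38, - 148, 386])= [ - 915, - 840.12, - 307, - 148,-142, - 130, - 106, - 79, - 61, 38,  47,341/3, 165 , 386, 646,945,988 ]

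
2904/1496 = 33/17 = 1.94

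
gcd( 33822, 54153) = 9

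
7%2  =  1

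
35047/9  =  3894  +  1/9  =  3894.11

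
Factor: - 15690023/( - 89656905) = 3^ ( - 1)*5^(-1 )*13^(  -  1) *107^( - 1)*4297^( - 1)*15690023^1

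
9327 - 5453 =3874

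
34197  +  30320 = 64517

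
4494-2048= 2446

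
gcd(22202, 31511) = 1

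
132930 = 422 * 315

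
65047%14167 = 8379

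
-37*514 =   -  19018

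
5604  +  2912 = 8516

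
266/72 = 133/36= 3.69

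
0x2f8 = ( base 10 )760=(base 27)114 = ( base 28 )r4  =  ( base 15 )35A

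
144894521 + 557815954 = 702710475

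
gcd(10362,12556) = 2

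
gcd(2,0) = 2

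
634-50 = 584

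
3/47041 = 3/47041  =  0.00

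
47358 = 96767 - 49409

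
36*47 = 1692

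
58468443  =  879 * 66517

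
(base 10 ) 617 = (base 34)i5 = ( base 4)21221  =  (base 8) 1151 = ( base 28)m1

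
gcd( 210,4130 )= 70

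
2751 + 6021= 8772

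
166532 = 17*9796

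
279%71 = 66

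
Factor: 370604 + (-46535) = 3^1*108023^1 = 324069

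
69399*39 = 2706561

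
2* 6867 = 13734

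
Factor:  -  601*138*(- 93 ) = 7713234 = 2^1  *3^2*23^1*31^1 * 601^1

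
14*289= 4046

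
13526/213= 13526/213 = 63.50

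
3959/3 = 1319 + 2/3   =  1319.67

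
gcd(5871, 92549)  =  19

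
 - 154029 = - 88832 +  - 65197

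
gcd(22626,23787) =27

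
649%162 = 1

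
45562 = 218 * 209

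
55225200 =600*92042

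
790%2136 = 790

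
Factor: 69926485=5^1*37^1*377981^1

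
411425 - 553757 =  - 142332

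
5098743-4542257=556486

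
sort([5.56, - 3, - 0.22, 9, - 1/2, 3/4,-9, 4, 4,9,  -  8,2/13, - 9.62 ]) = [ -9.62,-9, - 8  , -3, - 1/2, - 0.22, 2/13, 3/4,  4, 4,5.56, 9, 9] 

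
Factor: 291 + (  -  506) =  - 215=-  5^1*43^1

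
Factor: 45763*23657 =41^1*577^1*45763^1 = 1082615291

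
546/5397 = 26/257 =0.10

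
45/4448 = 45/4448 = 0.01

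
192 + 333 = 525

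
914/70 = 13 + 2/35 = 13.06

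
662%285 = 92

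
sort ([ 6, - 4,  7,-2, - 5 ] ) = [ - 5, - 4, - 2, 6 , 7]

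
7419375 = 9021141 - 1601766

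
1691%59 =39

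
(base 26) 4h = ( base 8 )171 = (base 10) 121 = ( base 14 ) 89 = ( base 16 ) 79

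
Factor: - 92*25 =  - 2^2*5^2* 23^1 = -  2300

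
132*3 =396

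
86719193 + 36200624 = 122919817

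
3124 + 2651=5775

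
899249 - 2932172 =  - 2032923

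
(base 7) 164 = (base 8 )137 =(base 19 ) 50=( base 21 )4b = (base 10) 95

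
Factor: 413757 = 3^2*31^1 * 1483^1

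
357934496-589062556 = - 231128060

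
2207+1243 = 3450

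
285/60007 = 285/60007 = 0.00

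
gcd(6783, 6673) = 1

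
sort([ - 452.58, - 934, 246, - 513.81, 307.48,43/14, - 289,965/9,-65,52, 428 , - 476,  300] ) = [ - 934, - 513.81 , - 476,-452.58, - 289, - 65,43/14,52,965/9, 246,300 , 307.48 , 428 ] 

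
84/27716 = 21/6929   =  0.00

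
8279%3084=2111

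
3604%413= 300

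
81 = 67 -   -  14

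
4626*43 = 198918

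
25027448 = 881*28408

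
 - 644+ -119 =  - 763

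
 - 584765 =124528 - 709293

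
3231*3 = 9693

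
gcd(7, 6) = 1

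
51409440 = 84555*608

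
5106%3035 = 2071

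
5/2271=5/2271 = 0.00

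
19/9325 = 19/9325 = 0.00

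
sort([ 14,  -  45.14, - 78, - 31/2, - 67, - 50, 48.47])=[ - 78, - 67,- 50,-45.14, - 31/2, 14, 48.47 ] 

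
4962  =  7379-2417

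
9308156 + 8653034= 17961190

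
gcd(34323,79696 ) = 17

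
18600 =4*4650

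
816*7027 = 5734032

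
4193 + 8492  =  12685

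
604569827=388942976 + 215626851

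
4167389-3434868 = 732521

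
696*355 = 247080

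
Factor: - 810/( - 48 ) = 135/8 = 2^( - 3)*3^3*5^1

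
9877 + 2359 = 12236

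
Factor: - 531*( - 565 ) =3^2 *5^1*59^1*113^1 = 300015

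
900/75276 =25/2091 = 0.01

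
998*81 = 80838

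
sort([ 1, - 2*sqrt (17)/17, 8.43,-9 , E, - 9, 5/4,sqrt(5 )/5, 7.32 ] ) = [  -  9, - 9, - 2*sqrt(17)/17,sqrt(5)/5,  1,5/4, E, 7.32, 8.43] 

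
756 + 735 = 1491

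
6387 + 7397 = 13784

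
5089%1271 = 5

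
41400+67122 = 108522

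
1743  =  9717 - 7974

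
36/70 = 18/35=0.51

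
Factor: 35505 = 3^3*5^1 * 263^1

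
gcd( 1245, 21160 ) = 5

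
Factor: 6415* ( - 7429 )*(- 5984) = 2^5*5^1*11^1*17^2*19^1*23^1*1283^1 = 285179697440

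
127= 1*127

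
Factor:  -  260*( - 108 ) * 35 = 2^4 * 3^3*5^2*7^1*13^1 = 982800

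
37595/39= 37595/39 =963.97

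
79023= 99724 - 20701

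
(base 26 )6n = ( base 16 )B3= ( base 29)65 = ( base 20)8J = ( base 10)179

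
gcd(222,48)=6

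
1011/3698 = 1011/3698 = 0.27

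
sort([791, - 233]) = [ - 233, 791 ]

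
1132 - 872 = 260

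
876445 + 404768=1281213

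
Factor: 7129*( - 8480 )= - 60453920 = -2^5* 5^1 * 53^1*7129^1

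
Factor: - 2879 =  - 2879^1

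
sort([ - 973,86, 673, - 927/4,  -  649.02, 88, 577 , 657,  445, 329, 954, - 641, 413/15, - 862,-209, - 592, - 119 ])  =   [ - 973,  -  862, - 649.02, - 641,-592, - 927/4, - 209,  -  119,  413/15, 86,88 , 329 , 445,577,657,673, 954] 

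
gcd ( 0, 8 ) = 8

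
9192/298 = 4596/149  =  30.85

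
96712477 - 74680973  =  22031504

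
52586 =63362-10776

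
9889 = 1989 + 7900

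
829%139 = 134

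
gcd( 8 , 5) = 1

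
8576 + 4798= 13374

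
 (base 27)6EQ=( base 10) 4778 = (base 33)4cq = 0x12aa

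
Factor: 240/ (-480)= -1/2 = - 2^( - 1)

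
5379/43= 125 + 4/43 =125.09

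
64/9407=64/9407 = 0.01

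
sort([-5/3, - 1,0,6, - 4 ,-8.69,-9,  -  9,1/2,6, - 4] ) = [  -  9, - 9, - 8.69, - 4, - 4, - 5/3, - 1,0, 1/2,6, 6] 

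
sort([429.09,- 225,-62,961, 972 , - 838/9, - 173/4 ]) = [ - 225, - 838/9, - 62, - 173/4,429.09,961, 972 ]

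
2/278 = 1/139 = 0.01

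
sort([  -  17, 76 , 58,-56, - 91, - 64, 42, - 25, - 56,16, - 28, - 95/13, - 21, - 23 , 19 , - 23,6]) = [ - 91,  -  64, - 56, - 56, - 28 , - 25, - 23, - 23  , - 21, - 17, - 95/13,6,16, 19, 42, 58, 76 ] 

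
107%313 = 107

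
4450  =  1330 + 3120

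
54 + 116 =170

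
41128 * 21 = 863688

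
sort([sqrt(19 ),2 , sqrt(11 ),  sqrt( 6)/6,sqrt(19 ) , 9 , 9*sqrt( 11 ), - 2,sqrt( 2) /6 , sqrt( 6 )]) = [ - 2, sqrt ( 2) /6 , sqrt( 6 ) /6,2,sqrt(6 ) , sqrt(11), sqrt( 19), sqrt( 19 ) , 9, 9*sqrt(11)]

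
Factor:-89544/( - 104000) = 861/1000 = 2^(-3)* 3^1*5^( - 3)*7^1*41^1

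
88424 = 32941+55483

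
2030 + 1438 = 3468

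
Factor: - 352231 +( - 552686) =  - 904917= -3^1 * 13^1*23203^1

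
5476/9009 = 5476/9009 = 0.61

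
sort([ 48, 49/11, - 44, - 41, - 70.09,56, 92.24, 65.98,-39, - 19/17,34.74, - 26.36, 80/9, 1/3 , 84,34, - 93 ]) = [ - 93,-70.09, - 44, - 41,-39, - 26.36, - 19/17, 1/3,49/11,80/9, 34, 34.74, 48, 56,  65.98,84, 92.24]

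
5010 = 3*1670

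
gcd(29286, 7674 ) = 6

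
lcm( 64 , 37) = 2368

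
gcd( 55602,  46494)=18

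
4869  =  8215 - 3346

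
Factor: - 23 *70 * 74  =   - 119140 = - 2^2*5^1*7^1*23^1*37^1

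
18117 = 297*61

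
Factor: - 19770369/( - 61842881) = 3^1 * 59^1*111697^1*61842881^( - 1 ) 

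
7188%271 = 142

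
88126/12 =44063/6 =7343.83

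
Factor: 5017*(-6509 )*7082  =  -2^1*23^1*29^1*173^1* 283^1*3541^1  =  -231267334546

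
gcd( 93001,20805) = 1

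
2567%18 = 11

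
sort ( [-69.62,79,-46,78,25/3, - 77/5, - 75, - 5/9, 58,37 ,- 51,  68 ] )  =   [ - 75, - 69.62, - 51, - 46, - 77/5, - 5/9 , 25/3,37,58, 68, 78,79]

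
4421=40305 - 35884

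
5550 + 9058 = 14608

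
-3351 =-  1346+  -  2005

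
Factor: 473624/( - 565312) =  - 2^(-3)*11^(-2)*811^1 = - 811/968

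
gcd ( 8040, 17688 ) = 1608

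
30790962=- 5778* ( - 5329 ) 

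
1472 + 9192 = 10664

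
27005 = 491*55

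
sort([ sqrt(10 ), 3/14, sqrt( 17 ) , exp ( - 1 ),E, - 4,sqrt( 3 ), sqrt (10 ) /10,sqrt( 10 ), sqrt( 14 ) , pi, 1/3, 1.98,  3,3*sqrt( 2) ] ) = [ - 4,3/14,  sqrt(10 )/10,  1/3, exp( - 1),sqrt( 3), 1.98,E , 3,pi, sqrt ( 10 ), sqrt( 10 ) , sqrt( 14 ) , sqrt( 17 ),3*sqrt( 2 ) ]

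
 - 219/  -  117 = 73/39 = 1.87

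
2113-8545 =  - 6432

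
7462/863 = 8 + 558/863= 8.65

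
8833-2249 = 6584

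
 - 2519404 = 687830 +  - 3207234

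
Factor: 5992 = 2^3*7^1  *  107^1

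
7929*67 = 531243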